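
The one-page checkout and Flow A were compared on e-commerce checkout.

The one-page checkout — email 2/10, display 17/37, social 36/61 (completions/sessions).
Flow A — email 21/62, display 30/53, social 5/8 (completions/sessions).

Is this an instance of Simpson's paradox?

Email: the one-page checkout 2/10 = 20.0%, Flow A 21/62 = 33.9% → Flow A
Display: the one-page checkout 17/37 = 45.9%, Flow A 30/53 = 56.6% → Flow A
Social: the one-page checkout 36/61 = 59.0%, Flow A 5/8 = 62.5% → Flow A
Overall: the one-page checkout 55/108 = 50.9%, Flow A 56/123 = 45.5% → the one-page checkout
Flow A wins each traffic group but the one-page checkout wins overall — the comparison reverses. Flow A's sessions skew toward email, which has a lower base rate.

Yes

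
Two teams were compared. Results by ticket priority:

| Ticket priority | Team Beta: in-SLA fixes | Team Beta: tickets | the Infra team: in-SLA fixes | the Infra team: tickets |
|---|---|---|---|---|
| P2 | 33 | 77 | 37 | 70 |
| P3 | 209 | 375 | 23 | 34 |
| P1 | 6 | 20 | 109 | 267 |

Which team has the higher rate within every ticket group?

the Infra team

P2: Team Beta 33/77 = 42.9%, the Infra team 37/70 = 52.9% → the Infra team
P3: Team Beta 209/375 = 55.7%, the Infra team 23/34 = 67.6% → the Infra team
P1: Team Beta 6/20 = 30.0%, the Infra team 109/267 = 40.8% → the Infra team
The Infra team has the higher rate in all 3 groups.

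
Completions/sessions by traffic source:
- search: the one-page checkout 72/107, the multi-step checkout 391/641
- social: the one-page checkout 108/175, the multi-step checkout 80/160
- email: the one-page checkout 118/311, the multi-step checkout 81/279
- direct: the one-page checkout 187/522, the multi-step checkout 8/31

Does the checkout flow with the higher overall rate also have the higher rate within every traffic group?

No

Search: the one-page checkout 72/107 = 67.3%, the multi-step checkout 391/641 = 61.0% → the one-page checkout
Social: the one-page checkout 108/175 = 61.7%, the multi-step checkout 80/160 = 50.0% → the one-page checkout
Email: the one-page checkout 118/311 = 37.9%, the multi-step checkout 81/279 = 29.0% → the one-page checkout
Direct: the one-page checkout 187/522 = 35.8%, the multi-step checkout 8/31 = 25.8% → the one-page checkout
Overall: the one-page checkout 485/1115 = 43.5%, the multi-step checkout 560/1111 = 50.4% → the multi-step checkout
The one-page checkout wins each traffic group but the multi-step checkout wins overall — the comparison reverses. The one-page checkout's sessions skew toward direct, which has a lower base rate.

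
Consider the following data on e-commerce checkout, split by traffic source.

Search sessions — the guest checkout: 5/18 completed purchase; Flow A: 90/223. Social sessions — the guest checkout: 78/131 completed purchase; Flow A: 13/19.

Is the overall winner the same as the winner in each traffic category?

Search: the guest checkout 5/18 = 27.8%, Flow A 90/223 = 40.4% → Flow A
Social: the guest checkout 78/131 = 59.5%, Flow A 13/19 = 68.4% → Flow A
Overall: the guest checkout 83/149 = 55.7%, Flow A 103/242 = 42.6% → the guest checkout
Flow A wins each traffic group but the guest checkout wins overall — the comparison reverses. Flow A's sessions skew toward search, which has a lower base rate.

No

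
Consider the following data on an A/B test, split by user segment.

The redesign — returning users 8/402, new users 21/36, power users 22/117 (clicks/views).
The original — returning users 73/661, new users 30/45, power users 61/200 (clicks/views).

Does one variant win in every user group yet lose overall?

Returning users: the redesign 8/402 = 2.0%, the original 73/661 = 11.0% → the original
New users: the redesign 21/36 = 58.3%, the original 30/45 = 66.7% → the original
Power users: the redesign 22/117 = 18.8%, the original 61/200 = 30.5% → the original
Overall: the redesign 51/555 = 9.2%, the original 164/906 = 18.1% → the original
The original wins overall and in every user group — no reversal.

No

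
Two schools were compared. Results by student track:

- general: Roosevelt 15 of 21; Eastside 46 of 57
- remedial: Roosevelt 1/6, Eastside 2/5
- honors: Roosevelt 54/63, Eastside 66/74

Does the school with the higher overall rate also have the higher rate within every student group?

General: Roosevelt 15/21 = 71.4%, Eastside 46/57 = 80.7% → Eastside
Remedial: Roosevelt 1/6 = 16.7%, Eastside 2/5 = 40.0% → Eastside
Honors: Roosevelt 54/63 = 85.7%, Eastside 66/74 = 89.2% → Eastside
Overall: Roosevelt 70/90 = 77.8%, Eastside 114/136 = 83.8% → Eastside
Eastside wins overall and in every student group — no reversal.

Yes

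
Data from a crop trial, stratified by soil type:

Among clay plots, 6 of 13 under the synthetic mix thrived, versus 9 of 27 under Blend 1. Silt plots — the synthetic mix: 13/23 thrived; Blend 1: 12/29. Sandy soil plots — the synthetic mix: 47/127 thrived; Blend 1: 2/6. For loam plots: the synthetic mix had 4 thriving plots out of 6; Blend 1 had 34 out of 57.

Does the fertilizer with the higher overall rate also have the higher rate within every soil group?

Clay: the synthetic mix 6/13 = 46.2%, Blend 1 9/27 = 33.3% → the synthetic mix
Silt: the synthetic mix 13/23 = 56.5%, Blend 1 12/29 = 41.4% → the synthetic mix
Sandy soil: the synthetic mix 47/127 = 37.0%, Blend 1 2/6 = 33.3% → the synthetic mix
Loam: the synthetic mix 4/6 = 66.7%, Blend 1 34/57 = 59.6% → the synthetic mix
Overall: the synthetic mix 70/169 = 41.4%, Blend 1 57/119 = 47.9% → Blend 1
The synthetic mix wins each soil group but Blend 1 wins overall — the comparison reverses. The synthetic mix's plots skew toward sandy soil, which has a lower base rate.

No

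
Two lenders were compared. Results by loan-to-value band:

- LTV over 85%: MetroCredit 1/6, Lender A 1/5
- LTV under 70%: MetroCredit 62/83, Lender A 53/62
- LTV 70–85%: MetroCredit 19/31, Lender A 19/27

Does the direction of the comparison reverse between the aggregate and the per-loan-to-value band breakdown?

No

LTV over 85%: MetroCredit 1/6 = 16.7%, Lender A 1/5 = 20.0% → Lender A
LTV under 70%: MetroCredit 62/83 = 74.7%, Lender A 53/62 = 85.5% → Lender A
LTV 70–85%: MetroCredit 19/31 = 61.3%, Lender A 19/27 = 70.4% → Lender A
Overall: MetroCredit 82/120 = 68.3%, Lender A 73/94 = 77.7% → Lender A
Lender A wins overall and in every loan-to-value group — no reversal.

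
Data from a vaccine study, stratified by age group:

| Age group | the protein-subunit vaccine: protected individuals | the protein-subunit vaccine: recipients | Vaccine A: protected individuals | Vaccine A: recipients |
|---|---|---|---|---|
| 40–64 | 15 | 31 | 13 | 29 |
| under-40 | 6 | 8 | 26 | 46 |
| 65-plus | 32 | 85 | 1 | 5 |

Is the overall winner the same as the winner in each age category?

No

40–64: the protein-subunit vaccine 15/31 = 48.4%, Vaccine A 13/29 = 44.8% → the protein-subunit vaccine
Under-40: the protein-subunit vaccine 6/8 = 75.0%, Vaccine A 26/46 = 56.5% → the protein-subunit vaccine
65-plus: the protein-subunit vaccine 32/85 = 37.6%, Vaccine A 1/5 = 20.0% → the protein-subunit vaccine
Overall: the protein-subunit vaccine 53/124 = 42.7%, Vaccine A 40/80 = 50.0% → Vaccine A
The protein-subunit vaccine wins each age group but Vaccine A wins overall — the comparison reverses. The protein-subunit vaccine's recipients skew toward 65-plus, which has a lower base rate.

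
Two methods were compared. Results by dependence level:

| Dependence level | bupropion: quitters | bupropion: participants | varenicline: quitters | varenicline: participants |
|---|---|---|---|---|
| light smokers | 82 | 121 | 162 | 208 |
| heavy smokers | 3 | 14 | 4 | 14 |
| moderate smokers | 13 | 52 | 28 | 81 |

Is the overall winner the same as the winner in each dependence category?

Light smokers: bupropion 82/121 = 67.8%, varenicline 162/208 = 77.9% → varenicline
Heavy smokers: bupropion 3/14 = 21.4%, varenicline 4/14 = 28.6% → varenicline
Moderate smokers: bupropion 13/52 = 25.0%, varenicline 28/81 = 34.6% → varenicline
Overall: bupropion 98/187 = 52.4%, varenicline 194/303 = 64.0% → varenicline
Varenicline wins overall and in every dependence group — no reversal.

Yes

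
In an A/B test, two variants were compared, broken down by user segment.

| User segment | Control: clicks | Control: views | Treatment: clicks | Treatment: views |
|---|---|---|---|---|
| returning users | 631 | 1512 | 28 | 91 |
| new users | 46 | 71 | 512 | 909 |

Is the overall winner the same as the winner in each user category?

Returning users: Control 631/1512 = 41.7%, Treatment 28/91 = 30.8% → Control
New users: Control 46/71 = 64.8%, Treatment 512/909 = 56.3% → Control
Overall: Control 677/1583 = 42.8%, Treatment 540/1000 = 54.0% → Treatment
Control wins each user group but Treatment wins overall — the comparison reverses. Control's views skew toward returning users, which has a lower base rate.

No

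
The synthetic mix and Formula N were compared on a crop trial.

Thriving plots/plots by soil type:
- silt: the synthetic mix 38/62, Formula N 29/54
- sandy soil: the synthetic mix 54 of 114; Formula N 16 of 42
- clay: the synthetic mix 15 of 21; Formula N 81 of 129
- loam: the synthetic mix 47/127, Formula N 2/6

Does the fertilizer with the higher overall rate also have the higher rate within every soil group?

Silt: the synthetic mix 38/62 = 61.3%, Formula N 29/54 = 53.7% → the synthetic mix
Sandy soil: the synthetic mix 54/114 = 47.4%, Formula N 16/42 = 38.1% → the synthetic mix
Clay: the synthetic mix 15/21 = 71.4%, Formula N 81/129 = 62.8% → the synthetic mix
Loam: the synthetic mix 47/127 = 37.0%, Formula N 2/6 = 33.3% → the synthetic mix
Overall: the synthetic mix 154/324 = 47.5%, Formula N 128/231 = 55.4% → Formula N
The synthetic mix wins each soil group but Formula N wins overall — the comparison reverses. The synthetic mix's plots skew toward loam, which has a lower base rate.

No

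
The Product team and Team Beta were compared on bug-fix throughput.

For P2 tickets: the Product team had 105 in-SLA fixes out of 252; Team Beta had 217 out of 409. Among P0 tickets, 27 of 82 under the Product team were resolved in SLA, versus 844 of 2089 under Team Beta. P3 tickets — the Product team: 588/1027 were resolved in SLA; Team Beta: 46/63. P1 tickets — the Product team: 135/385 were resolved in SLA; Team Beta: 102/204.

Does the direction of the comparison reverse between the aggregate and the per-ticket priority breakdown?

P2: the Product team 105/252 = 41.7%, Team Beta 217/409 = 53.1% → Team Beta
P0: the Product team 27/82 = 32.9%, Team Beta 844/2089 = 40.4% → Team Beta
P3: the Product team 588/1027 = 57.3%, Team Beta 46/63 = 73.0% → Team Beta
P1: the Product team 135/385 = 35.1%, Team Beta 102/204 = 50.0% → Team Beta
Overall: the Product team 855/1746 = 49.0%, Team Beta 1209/2765 = 43.7% → the Product team
Team Beta wins each ticket group but the Product team wins overall — the comparison reverses. Team Beta's tickets skew toward P0, which has a lower base rate.

Yes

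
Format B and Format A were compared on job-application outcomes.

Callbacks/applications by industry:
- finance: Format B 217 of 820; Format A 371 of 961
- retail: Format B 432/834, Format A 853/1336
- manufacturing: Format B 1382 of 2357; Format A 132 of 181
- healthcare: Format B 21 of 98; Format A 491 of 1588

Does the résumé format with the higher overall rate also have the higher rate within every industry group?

No

Finance: Format B 217/820 = 26.5%, Format A 371/961 = 38.6% → Format A
Retail: Format B 432/834 = 51.8%, Format A 853/1336 = 63.8% → Format A
Manufacturing: Format B 1382/2357 = 58.6%, Format A 132/181 = 72.9% → Format A
Healthcare: Format B 21/98 = 21.4%, Format A 491/1588 = 30.9% → Format A
Overall: Format B 2052/4109 = 49.9%, Format A 1847/4066 = 45.4% → Format B
Format A wins each industry group but Format B wins overall — the comparison reverses. Format A's applications skew toward healthcare, which has a lower base rate.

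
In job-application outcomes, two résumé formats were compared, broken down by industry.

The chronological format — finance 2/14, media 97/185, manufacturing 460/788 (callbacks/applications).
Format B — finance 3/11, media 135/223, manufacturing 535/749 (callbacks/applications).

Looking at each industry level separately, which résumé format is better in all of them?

Format B

Finance: the chronological format 2/14 = 14.3%, Format B 3/11 = 27.3% → Format B
Media: the chronological format 97/185 = 52.4%, Format B 135/223 = 60.5% → Format B
Manufacturing: the chronological format 460/788 = 58.4%, Format B 535/749 = 71.4% → Format B
Format B has the higher rate in all 3 groups.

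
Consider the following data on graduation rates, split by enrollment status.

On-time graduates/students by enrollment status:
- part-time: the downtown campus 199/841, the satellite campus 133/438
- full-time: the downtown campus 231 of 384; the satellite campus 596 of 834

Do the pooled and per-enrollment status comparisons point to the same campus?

Yes

Part-time: the downtown campus 199/841 = 23.7%, the satellite campus 133/438 = 30.4% → the satellite campus
Full-time: the downtown campus 231/384 = 60.2%, the satellite campus 596/834 = 71.5% → the satellite campus
Overall: the downtown campus 430/1225 = 35.1%, the satellite campus 729/1272 = 57.3% → the satellite campus
The satellite campus wins overall and in every enrollment group — no reversal.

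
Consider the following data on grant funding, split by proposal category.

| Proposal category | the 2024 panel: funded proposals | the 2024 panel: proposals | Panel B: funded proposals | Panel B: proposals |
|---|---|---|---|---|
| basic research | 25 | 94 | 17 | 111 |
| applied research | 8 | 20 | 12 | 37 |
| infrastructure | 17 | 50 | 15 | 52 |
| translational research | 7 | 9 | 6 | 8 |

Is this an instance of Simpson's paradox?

No

Basic research: the 2024 panel 25/94 = 26.6%, Panel B 17/111 = 15.3% → the 2024 panel
Applied research: the 2024 panel 8/20 = 40.0%, Panel B 12/37 = 32.4% → the 2024 panel
Infrastructure: the 2024 panel 17/50 = 34.0%, Panel B 15/52 = 28.8% → the 2024 panel
Translational research: the 2024 panel 7/9 = 77.8%, Panel B 6/8 = 75.0% → the 2024 panel
Overall: the 2024 panel 57/173 = 32.9%, Panel B 50/208 = 24.0% → the 2024 panel
The 2024 panel wins overall and in every proposal group — no reversal.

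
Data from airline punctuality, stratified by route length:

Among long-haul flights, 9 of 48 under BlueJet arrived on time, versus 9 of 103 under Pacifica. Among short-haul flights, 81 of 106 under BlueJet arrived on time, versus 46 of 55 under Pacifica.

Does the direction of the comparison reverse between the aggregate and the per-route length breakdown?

No

Long-haul: BlueJet 9/48 = 18.8%, Pacifica 9/103 = 8.7% → BlueJet
Short-haul: BlueJet 81/106 = 76.4%, Pacifica 46/55 = 83.6% → Pacifica
Overall: BlueJet 90/154 = 58.4%, Pacifica 55/158 = 34.8% → BlueJet
Neither sweeps: BlueJet wins 1 of 2 groups, Pacifica wins 1. BlueJet wins overall but not every group — no Simpson reversal.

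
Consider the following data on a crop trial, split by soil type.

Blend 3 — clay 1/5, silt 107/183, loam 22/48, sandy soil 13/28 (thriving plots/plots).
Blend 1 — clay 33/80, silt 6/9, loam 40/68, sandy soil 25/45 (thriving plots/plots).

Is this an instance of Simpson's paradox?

Yes

Clay: Blend 3 1/5 = 20.0%, Blend 1 33/80 = 41.2% → Blend 1
Silt: Blend 3 107/183 = 58.5%, Blend 1 6/9 = 66.7% → Blend 1
Loam: Blend 3 22/48 = 45.8%, Blend 1 40/68 = 58.8% → Blend 1
Sandy soil: Blend 3 13/28 = 46.4%, Blend 1 25/45 = 55.6% → Blend 1
Overall: Blend 3 143/264 = 54.2%, Blend 1 104/202 = 51.5% → Blend 3
Blend 1 wins each soil group but Blend 3 wins overall — the comparison reverses. Blend 1's plots skew toward clay, which has a lower base rate.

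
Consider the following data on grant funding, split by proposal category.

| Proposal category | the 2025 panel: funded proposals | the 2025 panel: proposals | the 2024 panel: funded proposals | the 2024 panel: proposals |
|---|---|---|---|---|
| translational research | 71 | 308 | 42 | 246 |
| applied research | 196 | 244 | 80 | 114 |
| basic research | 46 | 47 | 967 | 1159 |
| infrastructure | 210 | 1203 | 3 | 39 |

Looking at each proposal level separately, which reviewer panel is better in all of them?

the 2025 panel

Translational research: the 2025 panel 71/308 = 23.1%, the 2024 panel 42/246 = 17.1% → the 2025 panel
Applied research: the 2025 panel 196/244 = 80.3%, the 2024 panel 80/114 = 70.2% → the 2025 panel
Basic research: the 2025 panel 46/47 = 97.9%, the 2024 panel 967/1159 = 83.4% → the 2025 panel
Infrastructure: the 2025 panel 210/1203 = 17.5%, the 2024 panel 3/39 = 7.7% → the 2025 panel
The 2025 panel has the higher rate in all 4 groups.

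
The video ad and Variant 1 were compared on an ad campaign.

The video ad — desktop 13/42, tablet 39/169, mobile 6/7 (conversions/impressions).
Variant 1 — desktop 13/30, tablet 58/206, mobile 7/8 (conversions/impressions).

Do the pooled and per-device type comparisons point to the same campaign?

Yes

Desktop: the video ad 13/42 = 31.0%, Variant 1 13/30 = 43.3% → Variant 1
Tablet: the video ad 39/169 = 23.1%, Variant 1 58/206 = 28.2% → Variant 1
Mobile: the video ad 6/7 = 85.7%, Variant 1 7/8 = 87.5% → Variant 1
Overall: the video ad 58/218 = 26.6%, Variant 1 78/244 = 32.0% → Variant 1
Variant 1 wins overall and in every device group — no reversal.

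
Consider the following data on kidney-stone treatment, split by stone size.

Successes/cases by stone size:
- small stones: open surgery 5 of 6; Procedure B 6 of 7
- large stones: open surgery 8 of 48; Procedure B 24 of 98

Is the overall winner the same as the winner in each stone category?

Yes

Small stones: open surgery 5/6 = 83.3%, Procedure B 6/7 = 85.7% → Procedure B
Large stones: open surgery 8/48 = 16.7%, Procedure B 24/98 = 24.5% → Procedure B
Overall: open surgery 13/54 = 24.1%, Procedure B 30/105 = 28.6% → Procedure B
Procedure B wins overall and in every stone group — no reversal.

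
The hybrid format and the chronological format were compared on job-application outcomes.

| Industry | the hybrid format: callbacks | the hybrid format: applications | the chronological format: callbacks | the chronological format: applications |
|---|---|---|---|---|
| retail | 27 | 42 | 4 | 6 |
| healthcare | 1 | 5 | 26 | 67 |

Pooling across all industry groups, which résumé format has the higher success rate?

the hybrid format

Retail: the hybrid format 27/42 = 64.3%, the chronological format 4/6 = 66.7% → the chronological format
Healthcare: the hybrid format 1/5 = 20.0%, the chronological format 26/67 = 38.8% → the chronological format
Overall: the hybrid format 28/47 = 59.6%, the chronological format 30/73 = 41.1% → the hybrid format
(The chronological format wins every industry group but the hybrid format wins overall — the chronological format's applications skew toward the low-rate healthcare group.)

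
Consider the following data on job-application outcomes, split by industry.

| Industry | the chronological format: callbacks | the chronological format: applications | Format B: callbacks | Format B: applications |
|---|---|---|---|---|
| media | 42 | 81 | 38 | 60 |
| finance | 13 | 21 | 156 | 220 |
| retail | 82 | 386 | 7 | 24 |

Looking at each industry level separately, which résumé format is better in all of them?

Format B

Media: the chronological format 42/81 = 51.9%, Format B 38/60 = 63.3% → Format B
Finance: the chronological format 13/21 = 61.9%, Format B 156/220 = 70.9% → Format B
Retail: the chronological format 82/386 = 21.2%, Format B 7/24 = 29.2% → Format B
Format B has the higher rate in all 3 groups.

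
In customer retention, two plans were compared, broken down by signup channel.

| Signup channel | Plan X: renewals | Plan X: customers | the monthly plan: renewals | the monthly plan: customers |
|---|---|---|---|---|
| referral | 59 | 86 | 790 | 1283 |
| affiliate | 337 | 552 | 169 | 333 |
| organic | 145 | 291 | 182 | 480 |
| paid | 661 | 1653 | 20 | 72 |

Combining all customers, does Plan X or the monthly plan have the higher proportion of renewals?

Referral: Plan X 59/86 = 68.6%, the monthly plan 790/1283 = 61.6% → Plan X
Affiliate: Plan X 337/552 = 61.1%, the monthly plan 169/333 = 50.8% → Plan X
Organic: Plan X 145/291 = 49.8%, the monthly plan 182/480 = 37.9% → Plan X
Paid: Plan X 661/1653 = 40.0%, the monthly plan 20/72 = 27.8% → Plan X
Overall: Plan X 1202/2582 = 46.6%, the monthly plan 1161/2168 = 53.6% → the monthly plan
(Plan X wins every signup group but the monthly plan wins overall — Plan X's customers skew toward the low-rate paid group.)

the monthly plan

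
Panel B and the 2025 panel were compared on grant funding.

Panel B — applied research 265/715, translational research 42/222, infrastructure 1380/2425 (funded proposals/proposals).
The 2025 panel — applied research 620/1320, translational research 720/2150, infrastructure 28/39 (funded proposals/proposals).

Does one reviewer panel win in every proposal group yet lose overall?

Applied research: Panel B 265/715 = 37.1%, the 2025 panel 620/1320 = 47.0% → the 2025 panel
Translational research: Panel B 42/222 = 18.9%, the 2025 panel 720/2150 = 33.5% → the 2025 panel
Infrastructure: Panel B 1380/2425 = 56.9%, the 2025 panel 28/39 = 71.8% → the 2025 panel
Overall: Panel B 1687/3362 = 50.2%, the 2025 panel 1368/3509 = 39.0% → Panel B
The 2025 panel wins each proposal group but Panel B wins overall — the comparison reverses. The 2025 panel's proposals skew toward translational research, which has a lower base rate.

Yes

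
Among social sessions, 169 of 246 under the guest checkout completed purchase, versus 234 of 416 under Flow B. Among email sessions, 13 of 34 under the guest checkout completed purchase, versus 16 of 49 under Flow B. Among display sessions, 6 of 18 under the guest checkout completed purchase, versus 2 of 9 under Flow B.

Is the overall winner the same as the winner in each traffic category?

Social: the guest checkout 169/246 = 68.7%, Flow B 234/416 = 56.2% → the guest checkout
Email: the guest checkout 13/34 = 38.2%, Flow B 16/49 = 32.7% → the guest checkout
Display: the guest checkout 6/18 = 33.3%, Flow B 2/9 = 22.2% → the guest checkout
Overall: the guest checkout 188/298 = 63.1%, Flow B 252/474 = 53.2% → the guest checkout
The guest checkout wins overall and in every traffic group — no reversal.

Yes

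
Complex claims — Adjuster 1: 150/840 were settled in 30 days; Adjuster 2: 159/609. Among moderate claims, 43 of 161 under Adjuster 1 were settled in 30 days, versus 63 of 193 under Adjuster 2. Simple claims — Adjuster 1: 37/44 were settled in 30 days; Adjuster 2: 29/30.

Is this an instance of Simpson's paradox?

No

Complex: Adjuster 1 150/840 = 17.9%, Adjuster 2 159/609 = 26.1% → Adjuster 2
Moderate: Adjuster 1 43/161 = 26.7%, Adjuster 2 63/193 = 32.6% → Adjuster 2
Simple: Adjuster 1 37/44 = 84.1%, Adjuster 2 29/30 = 96.7% → Adjuster 2
Overall: Adjuster 1 230/1045 = 22.0%, Adjuster 2 251/832 = 30.2% → Adjuster 2
Adjuster 2 wins overall and in every claim group — no reversal.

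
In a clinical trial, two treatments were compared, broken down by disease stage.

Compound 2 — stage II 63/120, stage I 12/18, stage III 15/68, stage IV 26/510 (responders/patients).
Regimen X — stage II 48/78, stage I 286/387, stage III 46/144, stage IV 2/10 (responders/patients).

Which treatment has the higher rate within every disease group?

Regimen X

Stage II: Compound 2 63/120 = 52.5%, Regimen X 48/78 = 61.5% → Regimen X
Stage I: Compound 2 12/18 = 66.7%, Regimen X 286/387 = 73.9% → Regimen X
Stage III: Compound 2 15/68 = 22.1%, Regimen X 46/144 = 31.9% → Regimen X
Stage IV: Compound 2 26/510 = 5.1%, Regimen X 2/10 = 20.0% → Regimen X
Regimen X has the higher rate in all 4 groups.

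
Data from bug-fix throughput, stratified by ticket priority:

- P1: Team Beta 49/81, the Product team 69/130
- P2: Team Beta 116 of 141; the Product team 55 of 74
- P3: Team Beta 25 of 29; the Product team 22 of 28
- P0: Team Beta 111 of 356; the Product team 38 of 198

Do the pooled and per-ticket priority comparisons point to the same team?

Yes

P1: Team Beta 49/81 = 60.5%, the Product team 69/130 = 53.1% → Team Beta
P2: Team Beta 116/141 = 82.3%, the Product team 55/74 = 74.3% → Team Beta
P3: Team Beta 25/29 = 86.2%, the Product team 22/28 = 78.6% → Team Beta
P0: Team Beta 111/356 = 31.2%, the Product team 38/198 = 19.2% → Team Beta
Overall: Team Beta 301/607 = 49.6%, the Product team 184/430 = 42.8% → Team Beta
Team Beta wins overall and in every ticket group — no reversal.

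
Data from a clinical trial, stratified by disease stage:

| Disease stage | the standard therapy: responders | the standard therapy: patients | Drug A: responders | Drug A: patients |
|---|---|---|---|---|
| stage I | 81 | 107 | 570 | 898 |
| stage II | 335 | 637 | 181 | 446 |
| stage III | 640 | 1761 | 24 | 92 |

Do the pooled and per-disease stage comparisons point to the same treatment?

No

Stage I: the standard therapy 81/107 = 75.7%, Drug A 570/898 = 63.5% → the standard therapy
Stage II: the standard therapy 335/637 = 52.6%, Drug A 181/446 = 40.6% → the standard therapy
Stage III: the standard therapy 640/1761 = 36.3%, Drug A 24/92 = 26.1% → the standard therapy
Overall: the standard therapy 1056/2505 = 42.2%, Drug A 775/1436 = 54.0% → Drug A
The standard therapy wins each disease group but Drug A wins overall — the comparison reverses. The standard therapy's patients skew toward stage III, which has a lower base rate.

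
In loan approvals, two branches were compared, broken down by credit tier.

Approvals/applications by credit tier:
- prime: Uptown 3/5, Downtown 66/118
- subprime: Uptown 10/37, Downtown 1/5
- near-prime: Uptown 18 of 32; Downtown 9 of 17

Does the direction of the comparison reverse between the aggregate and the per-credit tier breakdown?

Prime: Uptown 3/5 = 60.0%, Downtown 66/118 = 55.9% → Uptown
Subprime: Uptown 10/37 = 27.0%, Downtown 1/5 = 20.0% → Uptown
Near-prime: Uptown 18/32 = 56.2%, Downtown 9/17 = 52.9% → Uptown
Overall: Uptown 31/74 = 41.9%, Downtown 76/140 = 54.3% → Downtown
Uptown wins each credit group but Downtown wins overall — the comparison reverses. Uptown's applications skew toward subprime, which has a lower base rate.

Yes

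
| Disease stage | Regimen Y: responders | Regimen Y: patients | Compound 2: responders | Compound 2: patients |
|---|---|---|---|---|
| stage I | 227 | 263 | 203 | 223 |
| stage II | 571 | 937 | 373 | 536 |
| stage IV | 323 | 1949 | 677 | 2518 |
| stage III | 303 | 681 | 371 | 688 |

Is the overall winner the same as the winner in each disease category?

Yes

Stage I: Regimen Y 227/263 = 86.3%, Compound 2 203/223 = 91.0% → Compound 2
Stage II: Regimen Y 571/937 = 60.9%, Compound 2 373/536 = 69.6% → Compound 2
Stage IV: Regimen Y 323/1949 = 16.6%, Compound 2 677/2518 = 26.9% → Compound 2
Stage III: Regimen Y 303/681 = 44.5%, Compound 2 371/688 = 53.9% → Compound 2
Overall: Regimen Y 1424/3830 = 37.2%, Compound 2 1624/3965 = 41.0% → Compound 2
Compound 2 wins overall and in every disease group — no reversal.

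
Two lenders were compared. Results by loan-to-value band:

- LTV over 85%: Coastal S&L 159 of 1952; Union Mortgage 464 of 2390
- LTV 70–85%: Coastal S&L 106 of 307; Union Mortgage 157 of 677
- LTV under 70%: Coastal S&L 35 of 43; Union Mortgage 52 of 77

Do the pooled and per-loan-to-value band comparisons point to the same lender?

No

LTV over 85%: Coastal S&L 159/1952 = 8.1%, Union Mortgage 464/2390 = 19.4% → Union Mortgage
LTV 70–85%: Coastal S&L 106/307 = 34.5%, Union Mortgage 157/677 = 23.2% → Coastal S&L
LTV under 70%: Coastal S&L 35/43 = 81.4%, Union Mortgage 52/77 = 67.5% → Coastal S&L
Overall: Coastal S&L 300/2302 = 13.0%, Union Mortgage 673/3144 = 21.4% → Union Mortgage
Neither sweeps: Coastal S&L wins 2 of 3 groups, Union Mortgage wins 1. Union Mortgage wins overall but not every group — no Simpson reversal.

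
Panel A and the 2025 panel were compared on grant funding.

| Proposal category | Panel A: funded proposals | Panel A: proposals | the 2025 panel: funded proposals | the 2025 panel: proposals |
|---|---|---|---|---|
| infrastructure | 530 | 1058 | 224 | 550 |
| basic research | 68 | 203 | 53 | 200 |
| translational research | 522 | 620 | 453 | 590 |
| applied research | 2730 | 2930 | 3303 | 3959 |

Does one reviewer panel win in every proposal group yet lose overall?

Infrastructure: Panel A 530/1058 = 50.1%, the 2025 panel 224/550 = 40.7% → Panel A
Basic research: Panel A 68/203 = 33.5%, the 2025 panel 53/200 = 26.5% → Panel A
Translational research: Panel A 522/620 = 84.2%, the 2025 panel 453/590 = 76.8% → Panel A
Applied research: Panel A 2730/2930 = 93.2%, the 2025 panel 3303/3959 = 83.4% → Panel A
Overall: Panel A 3850/4811 = 80.0%, the 2025 panel 4033/5299 = 76.1% → Panel A
Panel A wins overall and in every proposal group — no reversal.

No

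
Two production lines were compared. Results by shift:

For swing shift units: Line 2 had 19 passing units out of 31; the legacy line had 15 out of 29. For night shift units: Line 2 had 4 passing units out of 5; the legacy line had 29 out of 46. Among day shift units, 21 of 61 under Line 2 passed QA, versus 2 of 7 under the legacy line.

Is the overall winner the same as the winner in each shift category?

Swing shift: Line 2 19/31 = 61.3%, the legacy line 15/29 = 51.7% → Line 2
Night shift: Line 2 4/5 = 80.0%, the legacy line 29/46 = 63.0% → Line 2
Day shift: Line 2 21/61 = 34.4%, the legacy line 2/7 = 28.6% → Line 2
Overall: Line 2 44/97 = 45.4%, the legacy line 46/82 = 56.1% → the legacy line
Line 2 wins each shift group but the legacy line wins overall — the comparison reverses. Line 2's units skew toward day shift, which has a lower base rate.

No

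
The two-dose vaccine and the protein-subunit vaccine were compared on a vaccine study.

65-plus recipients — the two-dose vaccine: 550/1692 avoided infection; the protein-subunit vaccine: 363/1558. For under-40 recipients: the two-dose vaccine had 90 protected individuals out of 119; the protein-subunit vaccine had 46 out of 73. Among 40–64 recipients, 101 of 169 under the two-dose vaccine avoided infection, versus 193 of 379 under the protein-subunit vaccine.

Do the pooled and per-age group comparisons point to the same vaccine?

65-plus: the two-dose vaccine 550/1692 = 32.5%, the protein-subunit vaccine 363/1558 = 23.3% → the two-dose vaccine
Under-40: the two-dose vaccine 90/119 = 75.6%, the protein-subunit vaccine 46/73 = 63.0% → the two-dose vaccine
40–64: the two-dose vaccine 101/169 = 59.8%, the protein-subunit vaccine 193/379 = 50.9% → the two-dose vaccine
Overall: the two-dose vaccine 741/1980 = 37.4%, the protein-subunit vaccine 602/2010 = 30.0% → the two-dose vaccine
The two-dose vaccine wins overall and in every age group — no reversal.

Yes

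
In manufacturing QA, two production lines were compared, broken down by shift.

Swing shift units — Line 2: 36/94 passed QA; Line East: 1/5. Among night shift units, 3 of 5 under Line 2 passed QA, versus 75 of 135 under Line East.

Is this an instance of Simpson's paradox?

Swing shift: Line 2 36/94 = 38.3%, Line East 1/5 = 20.0% → Line 2
Night shift: Line 2 3/5 = 60.0%, Line East 75/135 = 55.6% → Line 2
Overall: Line 2 39/99 = 39.4%, Line East 76/140 = 54.3% → Line East
Line 2 wins each shift group but Line East wins overall — the comparison reverses. Line 2's units skew toward swing shift, which has a lower base rate.

Yes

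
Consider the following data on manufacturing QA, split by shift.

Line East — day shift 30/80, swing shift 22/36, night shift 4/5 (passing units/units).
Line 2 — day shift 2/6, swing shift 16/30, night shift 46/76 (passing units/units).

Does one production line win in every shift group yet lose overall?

Yes

Day shift: Line East 30/80 = 37.5%, Line 2 2/6 = 33.3% → Line East
Swing shift: Line East 22/36 = 61.1%, Line 2 16/30 = 53.3% → Line East
Night shift: Line East 4/5 = 80.0%, Line 2 46/76 = 60.5% → Line East
Overall: Line East 56/121 = 46.3%, Line 2 64/112 = 57.1% → Line 2
Line East wins each shift group but Line 2 wins overall — the comparison reverses. Line East's units skew toward day shift, which has a lower base rate.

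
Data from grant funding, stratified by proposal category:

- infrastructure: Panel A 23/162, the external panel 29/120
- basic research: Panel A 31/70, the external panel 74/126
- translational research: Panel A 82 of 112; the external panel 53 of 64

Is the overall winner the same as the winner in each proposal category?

Yes

Infrastructure: Panel A 23/162 = 14.2%, the external panel 29/120 = 24.2% → the external panel
Basic research: Panel A 31/70 = 44.3%, the external panel 74/126 = 58.7% → the external panel
Translational research: Panel A 82/112 = 73.2%, the external panel 53/64 = 82.8% → the external panel
Overall: Panel A 136/344 = 39.5%, the external panel 156/310 = 50.3% → the external panel
The external panel wins overall and in every proposal group — no reversal.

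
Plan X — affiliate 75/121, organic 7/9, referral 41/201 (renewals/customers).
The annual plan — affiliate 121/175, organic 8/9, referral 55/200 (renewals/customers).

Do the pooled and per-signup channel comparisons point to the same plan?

Yes

Affiliate: Plan X 75/121 = 62.0%, the annual plan 121/175 = 69.1% → the annual plan
Organic: Plan X 7/9 = 77.8%, the annual plan 8/9 = 88.9% → the annual plan
Referral: Plan X 41/201 = 20.4%, the annual plan 55/200 = 27.5% → the annual plan
Overall: Plan X 123/331 = 37.2%, the annual plan 184/384 = 47.9% → the annual plan
The annual plan wins overall and in every signup group — no reversal.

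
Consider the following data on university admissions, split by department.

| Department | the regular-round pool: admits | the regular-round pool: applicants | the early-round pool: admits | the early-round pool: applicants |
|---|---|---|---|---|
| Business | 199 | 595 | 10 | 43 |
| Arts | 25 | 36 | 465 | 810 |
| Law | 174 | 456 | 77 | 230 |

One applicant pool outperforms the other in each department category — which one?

the regular-round pool

Business: the regular-round pool 199/595 = 33.4%, the early-round pool 10/43 = 23.3% → the regular-round pool
Arts: the regular-round pool 25/36 = 69.4%, the early-round pool 465/810 = 57.4% → the regular-round pool
Law: the regular-round pool 174/456 = 38.2%, the early-round pool 77/230 = 33.5% → the regular-round pool
The regular-round pool has the higher rate in all 3 groups.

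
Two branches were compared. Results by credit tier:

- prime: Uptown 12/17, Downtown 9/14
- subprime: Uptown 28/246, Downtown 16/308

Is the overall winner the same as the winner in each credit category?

Prime: Uptown 12/17 = 70.6%, Downtown 9/14 = 64.3% → Uptown
Subprime: Uptown 28/246 = 11.4%, Downtown 16/308 = 5.2% → Uptown
Overall: Uptown 40/263 = 15.2%, Downtown 25/322 = 7.8% → Uptown
Uptown wins overall and in every credit group — no reversal.

Yes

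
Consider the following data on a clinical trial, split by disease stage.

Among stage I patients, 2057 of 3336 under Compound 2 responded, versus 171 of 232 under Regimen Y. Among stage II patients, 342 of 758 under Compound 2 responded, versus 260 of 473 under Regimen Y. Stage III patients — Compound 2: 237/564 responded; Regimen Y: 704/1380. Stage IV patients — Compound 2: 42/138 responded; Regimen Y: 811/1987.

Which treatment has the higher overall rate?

Compound 2

Stage I: Compound 2 2057/3336 = 61.7%, Regimen Y 171/232 = 73.7% → Regimen Y
Stage II: Compound 2 342/758 = 45.1%, Regimen Y 260/473 = 55.0% → Regimen Y
Stage III: Compound 2 237/564 = 42.0%, Regimen Y 704/1380 = 51.0% → Regimen Y
Stage IV: Compound 2 42/138 = 30.4%, Regimen Y 811/1987 = 40.8% → Regimen Y
Overall: Compound 2 2678/4796 = 55.8%, Regimen Y 1946/4072 = 47.8% → Compound 2
(Regimen Y wins every disease group but Compound 2 wins overall — Regimen Y's patients skew toward the low-rate stage IV group.)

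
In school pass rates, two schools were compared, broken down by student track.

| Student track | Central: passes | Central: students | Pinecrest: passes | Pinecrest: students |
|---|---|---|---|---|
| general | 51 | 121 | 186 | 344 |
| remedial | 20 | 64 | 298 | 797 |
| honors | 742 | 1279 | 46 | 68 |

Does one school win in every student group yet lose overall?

Yes

General: Central 51/121 = 42.1%, Pinecrest 186/344 = 54.1% → Pinecrest
Remedial: Central 20/64 = 31.2%, Pinecrest 298/797 = 37.4% → Pinecrest
Honors: Central 742/1279 = 58.0%, Pinecrest 46/68 = 67.6% → Pinecrest
Overall: Central 813/1464 = 55.5%, Pinecrest 530/1209 = 43.8% → Central
Pinecrest wins each student group but Central wins overall — the comparison reverses. Pinecrest's students skew toward remedial, which has a lower base rate.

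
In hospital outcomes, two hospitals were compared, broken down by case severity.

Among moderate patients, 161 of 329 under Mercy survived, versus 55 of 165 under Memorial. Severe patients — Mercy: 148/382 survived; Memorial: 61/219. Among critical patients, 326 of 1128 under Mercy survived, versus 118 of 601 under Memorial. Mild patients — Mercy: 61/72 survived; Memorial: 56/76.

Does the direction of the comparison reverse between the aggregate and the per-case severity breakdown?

Moderate: Mercy 161/329 = 48.9%, Memorial 55/165 = 33.3% → Mercy
Severe: Mercy 148/382 = 38.7%, Memorial 61/219 = 27.9% → Mercy
Critical: Mercy 326/1128 = 28.9%, Memorial 118/601 = 19.6% → Mercy
Mild: Mercy 61/72 = 84.7%, Memorial 56/76 = 73.7% → Mercy
Overall: Mercy 696/1911 = 36.4%, Memorial 290/1061 = 27.3% → Mercy
Mercy wins overall and in every case group — no reversal.

No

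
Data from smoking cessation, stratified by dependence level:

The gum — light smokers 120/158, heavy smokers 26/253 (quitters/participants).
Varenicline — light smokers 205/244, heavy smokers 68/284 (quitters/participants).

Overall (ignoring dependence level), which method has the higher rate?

varenicline

Light smokers: the gum 120/158 = 75.9%, varenicline 205/244 = 84.0% → varenicline
Heavy smokers: the gum 26/253 = 10.3%, varenicline 68/284 = 23.9% → varenicline
Overall: the gum 146/411 = 35.5%, varenicline 273/528 = 51.7% → varenicline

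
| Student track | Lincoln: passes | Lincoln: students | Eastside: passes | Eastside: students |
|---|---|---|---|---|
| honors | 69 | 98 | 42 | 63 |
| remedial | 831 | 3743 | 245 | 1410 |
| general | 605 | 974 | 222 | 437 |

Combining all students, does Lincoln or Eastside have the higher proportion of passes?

Lincoln

Honors: Lincoln 69/98 = 70.4%, Eastside 42/63 = 66.7% → Lincoln
Remedial: Lincoln 831/3743 = 22.2%, Eastside 245/1410 = 17.4% → Lincoln
General: Lincoln 605/974 = 62.1%, Eastside 222/437 = 50.8% → Lincoln
Overall: Lincoln 1505/4815 = 31.3%, Eastside 509/1910 = 26.6% → Lincoln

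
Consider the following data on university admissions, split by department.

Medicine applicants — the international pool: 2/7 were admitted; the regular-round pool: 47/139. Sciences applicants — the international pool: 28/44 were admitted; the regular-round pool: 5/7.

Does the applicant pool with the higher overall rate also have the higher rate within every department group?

No

Medicine: the international pool 2/7 = 28.6%, the regular-round pool 47/139 = 33.8% → the regular-round pool
Sciences: the international pool 28/44 = 63.6%, the regular-round pool 5/7 = 71.4% → the regular-round pool
Overall: the international pool 30/51 = 58.8%, the regular-round pool 52/146 = 35.6% → the international pool
The regular-round pool wins each department group but the international pool wins overall — the comparison reverses. The regular-round pool's applicants skew toward Medicine, which has a lower base rate.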